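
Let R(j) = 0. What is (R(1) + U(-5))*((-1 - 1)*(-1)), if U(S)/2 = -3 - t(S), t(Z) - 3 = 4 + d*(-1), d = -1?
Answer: -44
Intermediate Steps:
t(Z) = 8 (t(Z) = 3 + (4 - 1*(-1)) = 3 + (4 + 1) = 3 + 5 = 8)
U(S) = -22 (U(S) = 2*(-3 - 1*8) = 2*(-3 - 8) = 2*(-11) = -22)
(R(1) + U(-5))*((-1 - 1)*(-1)) = (0 - 22)*((-1 - 1)*(-1)) = -(-44)*(-1) = -22*2 = -44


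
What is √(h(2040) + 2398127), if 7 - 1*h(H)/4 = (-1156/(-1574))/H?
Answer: √334202144243190/11805 ≈ 1548.6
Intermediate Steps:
h(H) = 28 - 2312/(787*H) (h(H) = 28 - 4*(-1156/(-1574))/H = 28 - 4*(-1156*(-1/1574))/H = 28 - 2312/(787*H))
√(h(2040) + 2398127) = √((28 - 2312/787/2040) + 2398127) = √((28 - 2312/787*1/2040) + 2398127) = √((28 - 17/11805) + 2398127) = √(330523/11805 + 2398127) = √(28310219758/11805) = √334202144243190/11805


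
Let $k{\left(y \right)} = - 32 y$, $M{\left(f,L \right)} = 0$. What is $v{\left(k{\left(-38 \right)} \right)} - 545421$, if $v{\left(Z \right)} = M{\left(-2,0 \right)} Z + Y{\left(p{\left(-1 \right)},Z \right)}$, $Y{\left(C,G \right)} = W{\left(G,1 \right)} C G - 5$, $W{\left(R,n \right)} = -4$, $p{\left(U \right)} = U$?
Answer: $-540562$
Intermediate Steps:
$Y{\left(C,G \right)} = -5 - 4 C G$ ($Y{\left(C,G \right)} = - 4 C G - 5 = -5 - 4 C G$)
$v{\left(Z \right)} = -5 + 4 Z$ ($v{\left(Z \right)} = 0 Z - \left(5 - 4 Z\right) = 0 + \left(-5 + 4 Z\right) = -5 + 4 Z$)
$v{\left(k{\left(-38 \right)} \right)} - 545421 = \left(-5 + 4 \left(\left(-32\right) \left(-38\right)\right)\right) - 545421 = \left(-5 + 4 \cdot 1216\right) - 545421 = \left(-5 + 4864\right) - 545421 = 4859 - 545421 = -540562$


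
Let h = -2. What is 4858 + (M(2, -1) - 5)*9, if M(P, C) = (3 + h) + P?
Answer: 4840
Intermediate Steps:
M(P, C) = 1 + P (M(P, C) = (3 - 2) + P = 1 + P)
4858 + (M(2, -1) - 5)*9 = 4858 + ((1 + 2) - 5)*9 = 4858 + (3 - 5)*9 = 4858 - 2*9 = 4858 - 18 = 4840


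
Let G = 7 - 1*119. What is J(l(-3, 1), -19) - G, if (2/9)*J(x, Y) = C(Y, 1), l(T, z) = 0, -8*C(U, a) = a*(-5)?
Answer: 1837/16 ≈ 114.81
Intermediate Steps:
C(U, a) = 5*a/8 (C(U, a) = -a*(-5)/8 = -(-5)*a/8 = 5*a/8)
J(x, Y) = 45/16 (J(x, Y) = 9*((5/8)*1)/2 = (9/2)*(5/8) = 45/16)
G = -112 (G = 7 - 119 = -112)
J(l(-3, 1), -19) - G = 45/16 - 1*(-112) = 45/16 + 112 = 1837/16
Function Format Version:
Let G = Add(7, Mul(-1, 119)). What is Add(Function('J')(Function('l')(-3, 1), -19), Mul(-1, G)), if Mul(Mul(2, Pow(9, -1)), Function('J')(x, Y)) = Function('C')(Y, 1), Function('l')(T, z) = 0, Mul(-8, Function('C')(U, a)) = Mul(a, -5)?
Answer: Rational(1837, 16) ≈ 114.81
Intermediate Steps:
Function('C')(U, a) = Mul(Rational(5, 8), a) (Function('C')(U, a) = Mul(Rational(-1, 8), Mul(a, -5)) = Mul(Rational(-1, 8), Mul(-5, a)) = Mul(Rational(5, 8), a))
Function('J')(x, Y) = Rational(45, 16) (Function('J')(x, Y) = Mul(Rational(9, 2), Mul(Rational(5, 8), 1)) = Mul(Rational(9, 2), Rational(5, 8)) = Rational(45, 16))
G = -112 (G = Add(7, -119) = -112)
Add(Function('J')(Function('l')(-3, 1), -19), Mul(-1, G)) = Add(Rational(45, 16), Mul(-1, -112)) = Add(Rational(45, 16), 112) = Rational(1837, 16)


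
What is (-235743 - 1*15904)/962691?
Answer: -251647/962691 ≈ -0.26140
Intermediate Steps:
(-235743 - 1*15904)/962691 = (-235743 - 15904)*(1/962691) = -251647*1/962691 = -251647/962691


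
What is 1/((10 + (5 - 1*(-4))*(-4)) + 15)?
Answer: -1/11 ≈ -0.090909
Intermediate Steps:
1/((10 + (5 - 1*(-4))*(-4)) + 15) = 1/((10 + (5 + 4)*(-4)) + 15) = 1/((10 + 9*(-4)) + 15) = 1/((10 - 36) + 15) = 1/(-26 + 15) = 1/(-11) = -1/11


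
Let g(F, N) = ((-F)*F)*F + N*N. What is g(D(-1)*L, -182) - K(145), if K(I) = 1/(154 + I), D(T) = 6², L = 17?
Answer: -68527153397/299 ≈ -2.2919e+8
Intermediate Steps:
D(T) = 36
g(F, N) = N² - F³ (g(F, N) = (-F²)*F + N² = -F³ + N² = N² - F³)
g(D(-1)*L, -182) - K(145) = ((-182)² - (36*17)³) - 1/(154 + 145) = (33124 - 1*612³) - 1/299 = (33124 - 1*229220928) - 1*1/299 = (33124 - 229220928) - 1/299 = -229187804 - 1/299 = -68527153397/299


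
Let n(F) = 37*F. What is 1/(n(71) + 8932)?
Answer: 1/11559 ≈ 8.6513e-5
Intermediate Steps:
1/(n(71) + 8932) = 1/(37*71 + 8932) = 1/(2627 + 8932) = 1/11559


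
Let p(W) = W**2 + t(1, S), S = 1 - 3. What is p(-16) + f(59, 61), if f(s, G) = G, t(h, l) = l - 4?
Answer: 311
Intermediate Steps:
S = -2
t(h, l) = -4 + l
p(W) = -6 + W**2 (p(W) = W**2 + (-4 - 2) = W**2 - 6 = -6 + W**2)
p(-16) + f(59, 61) = (-6 + (-16)**2) + 61 = (-6 + 256) + 61 = 250 + 61 = 311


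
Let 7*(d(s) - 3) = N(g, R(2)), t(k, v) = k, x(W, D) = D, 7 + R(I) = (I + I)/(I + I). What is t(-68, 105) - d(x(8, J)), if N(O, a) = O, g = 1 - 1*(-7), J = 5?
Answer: -505/7 ≈ -72.143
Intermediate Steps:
R(I) = -6 (R(I) = -7 + (I + I)/(I + I) = -7 + (2*I)/((2*I)) = -7 + (2*I)*(1/(2*I)) = -7 + 1 = -6)
g = 8 (g = 1 + 7 = 8)
d(s) = 29/7 (d(s) = 3 + (⅐)*8 = 3 + 8/7 = 29/7)
t(-68, 105) - d(x(8, J)) = -68 - 1*29/7 = -68 - 29/7 = -505/7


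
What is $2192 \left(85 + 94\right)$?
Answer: $392368$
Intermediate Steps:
$2192 \left(85 + 94\right) = 2192 \cdot 179 = 392368$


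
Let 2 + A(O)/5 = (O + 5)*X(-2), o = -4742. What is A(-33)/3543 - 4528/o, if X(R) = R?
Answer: 2887174/2800151 ≈ 1.0311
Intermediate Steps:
A(O) = -60 - 10*O (A(O) = -10 + 5*((O + 5)*(-2)) = -10 + 5*((5 + O)*(-2)) = -10 + 5*(-10 - 2*O) = -10 + (-50 - 10*O) = -60 - 10*O)
A(-33)/3543 - 4528/o = (-60 - 10*(-33))/3543 - 4528/(-4742) = (-60 + 330)*(1/3543) - 4528*(-1/4742) = 270*(1/3543) + 2264/2371 = 90/1181 + 2264/2371 = 2887174/2800151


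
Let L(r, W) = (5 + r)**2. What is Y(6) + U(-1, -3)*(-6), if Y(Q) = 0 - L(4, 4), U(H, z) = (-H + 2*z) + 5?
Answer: -81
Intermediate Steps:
U(H, z) = 5 - H + 2*z
Y(Q) = -81 (Y(Q) = 0 - (5 + 4)**2 = 0 - 1*9**2 = 0 - 1*81 = 0 - 81 = -81)
Y(6) + U(-1, -3)*(-6) = -81 + (5 - 1*(-1) + 2*(-3))*(-6) = -81 + (5 + 1 - 6)*(-6) = -81 + 0*(-6) = -81 + 0 = -81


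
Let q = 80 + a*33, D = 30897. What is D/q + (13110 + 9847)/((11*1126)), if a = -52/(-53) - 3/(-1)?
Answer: 1867251827/12614578 ≈ 148.02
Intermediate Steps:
a = 211/53 (a = -52*(-1/53) - 3*(-1) = 52/53 + 3 = 211/53 ≈ 3.9811)
q = 11203/53 (q = 80 + (211/53)*33 = 80 + 6963/53 = 11203/53 ≈ 211.38)
D/q + (13110 + 9847)/((11*1126)) = 30897/(11203/53) + (13110 + 9847)/((11*1126)) = 30897*(53/11203) + 22957/12386 = 1637541/11203 + 22957*(1/12386) = 1637541/11203 + 2087/1126 = 1867251827/12614578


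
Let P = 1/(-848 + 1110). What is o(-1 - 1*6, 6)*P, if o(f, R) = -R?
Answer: -3/131 ≈ -0.022901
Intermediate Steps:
P = 1/262 ≈ 0.0038168
o(-1 - 1*6, 6)*P = -1*6*(1/262) = -6*1/262 = -3/131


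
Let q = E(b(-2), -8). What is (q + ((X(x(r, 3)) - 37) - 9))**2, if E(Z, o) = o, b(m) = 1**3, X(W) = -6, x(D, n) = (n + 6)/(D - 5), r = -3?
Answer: 3600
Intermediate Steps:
x(D, n) = (6 + n)/(-5 + D)
b(m) = 1
q = -8
(q + ((X(x(r, 3)) - 37) - 9))**2 = (-8 + ((-6 - 37) - 9))**2 = (-8 + (-43 - 9))**2 = (-8 - 52)**2 = (-60)**2 = 3600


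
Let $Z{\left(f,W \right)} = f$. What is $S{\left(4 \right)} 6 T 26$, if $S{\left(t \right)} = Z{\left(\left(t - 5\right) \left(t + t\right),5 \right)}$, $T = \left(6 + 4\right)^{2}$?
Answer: $-124800$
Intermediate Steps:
$T = 100$ ($T = 10^{2} = 100$)
$S{\left(t \right)} = 2 t \left(-5 + t\right)$ ($S{\left(t \right)} = \left(t - 5\right) \left(t + t\right) = \left(-5 + t\right) 2 t = 2 t \left(-5 + t\right)$)
$S{\left(4 \right)} 6 T 26 = 2 \cdot 4 \left(-5 + 4\right) 6 \cdot 100 \cdot 26 = 2 \cdot 4 \left(-1\right) 6 \cdot 100 \cdot 26 = \left(-8\right) 6 \cdot 100 \cdot 26 = \left(-48\right) 100 \cdot 26 = \left(-4800\right) 26 = -124800$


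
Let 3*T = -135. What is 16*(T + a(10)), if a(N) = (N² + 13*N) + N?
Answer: 3120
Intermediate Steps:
T = -45 (T = (⅓)*(-135) = -45)
a(N) = N² + 14*N
16*(T + a(10)) = 16*(-45 + 10*(14 + 10)) = 16*(-45 + 10*24) = 16*(-45 + 240) = 16*195 = 3120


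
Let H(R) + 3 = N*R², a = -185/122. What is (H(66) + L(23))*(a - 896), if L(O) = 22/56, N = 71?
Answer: -948206243535/3416 ≈ -2.7758e+8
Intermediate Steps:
L(O) = 11/28 (L(O) = 22*(1/56) = 11/28)
a = -185/122 (a = -185*1/122 = -185/122 ≈ -1.5164)
H(R) = -3 + 71*R²
(H(66) + L(23))*(a - 896) = ((-3 + 71*66²) + 11/28)*(-185/122 - 896) = ((-3 + 71*4356) + 11/28)*(-109497/122) = ((-3 + 309276) + 11/28)*(-109497/122) = (309273 + 11/28)*(-109497/122) = (8659655/28)*(-109497/122) = -948206243535/3416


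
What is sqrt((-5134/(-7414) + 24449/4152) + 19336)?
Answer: sqrt(1145550643841724846)/7695732 ≈ 139.08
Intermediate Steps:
sqrt((-5134/(-7414) + 24449/4152) + 19336) = sqrt((-5134*(-1/7414) + 24449*(1/4152)) + 19336) = sqrt((2567/3707 + 24449/4152) + 19336) = sqrt(101290627/15391464 + 19336) = sqrt(297710638531/15391464) = sqrt(1145550643841724846)/7695732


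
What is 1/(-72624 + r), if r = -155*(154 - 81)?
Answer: -1/83939 ≈ -1.1913e-5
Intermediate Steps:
r = -11315 (r = -155*73 = -11315)
1/(-72624 + r) = 1/(-72624 - 11315) = 1/(-83939) = -1/83939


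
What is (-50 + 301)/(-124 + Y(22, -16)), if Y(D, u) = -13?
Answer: -251/137 ≈ -1.8321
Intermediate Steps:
(-50 + 301)/(-124 + Y(22, -16)) = (-50 + 301)/(-124 - 13) = 251/(-137) = 251*(-1/137) = -251/137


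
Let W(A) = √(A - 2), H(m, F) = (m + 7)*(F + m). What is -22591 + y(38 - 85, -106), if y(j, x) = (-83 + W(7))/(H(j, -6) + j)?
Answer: -46831226/2073 + √5/2073 ≈ -22591.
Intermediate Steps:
H(m, F) = (7 + m)*(F + m)
W(A) = √(-2 + A)
y(j, x) = (-83 + √5)/(-42 + j² + 2*j) (y(j, x) = (-83 + √(-2 + 7))/((j² + 7*(-6) + 7*j - 6*j) + j) = (-83 + √5)/((j² - 42 + 7*j - 6*j) + j) = (-83 + √5)/((-42 + j + j²) + j) = (-83 + √5)/(-42 + j² + 2*j))
-22591 + y(38 - 85, -106) = -22591 + (-83 + √5)/(-42 + (38 - 85)² + 2*(38 - 85)) = -22591 + (-83 + √5)/(-42 + (-47)² + 2*(-47)) = -22591 + (-83 + √5)/(-42 + 2209 - 94) = -22591 + (-83 + √5)/2073 = -22591 + (-83/2073 + √5/2073) = -46831226/2073 + √5/2073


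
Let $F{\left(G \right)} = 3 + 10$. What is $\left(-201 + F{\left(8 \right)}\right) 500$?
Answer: $-94000$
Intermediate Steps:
$F{\left(G \right)} = 13$
$\left(-201 + F{\left(8 \right)}\right) 500 = \left(-201 + 13\right) 500 = \left(-188\right) 500 = -94000$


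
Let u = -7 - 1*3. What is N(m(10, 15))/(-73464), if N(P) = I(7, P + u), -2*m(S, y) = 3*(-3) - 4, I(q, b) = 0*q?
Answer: 0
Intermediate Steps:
u = -10 (u = -7 - 3 = -10)
I(q, b) = 0
m(S, y) = 13/2 (m(S, y) = -(3*(-3) - 4)/2 = -(-9 - 4)/2 = -1/2*(-13) = 13/2)
N(P) = 0
N(m(10, 15))/(-73464) = 0/(-73464) = 0*(-1/73464) = 0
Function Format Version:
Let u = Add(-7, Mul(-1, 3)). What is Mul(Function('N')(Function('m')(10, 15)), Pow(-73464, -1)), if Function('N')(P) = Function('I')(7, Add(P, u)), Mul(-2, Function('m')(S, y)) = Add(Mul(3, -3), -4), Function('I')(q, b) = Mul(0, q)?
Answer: 0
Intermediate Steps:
u = -10 (u = Add(-7, -3) = -10)
Function('I')(q, b) = 0
Function('m')(S, y) = Rational(13, 2) (Function('m')(S, y) = Mul(Rational(-1, 2), Add(Mul(3, -3), -4)) = Mul(Rational(-1, 2), Add(-9, -4)) = Mul(Rational(-1, 2), -13) = Rational(13, 2))
Function('N')(P) = 0
Mul(Function('N')(Function('m')(10, 15)), Pow(-73464, -1)) = Mul(0, Pow(-73464, -1)) = Mul(0, Rational(-1, 73464)) = 0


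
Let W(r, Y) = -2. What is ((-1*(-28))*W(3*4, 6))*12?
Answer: -672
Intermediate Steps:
((-1*(-28))*W(3*4, 6))*12 = (-1*(-28)*(-2))*12 = (28*(-2))*12 = -56*12 = -672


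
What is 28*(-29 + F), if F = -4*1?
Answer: -924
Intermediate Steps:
F = -4
28*(-29 + F) = 28*(-29 - 4) = 28*(-33) = -924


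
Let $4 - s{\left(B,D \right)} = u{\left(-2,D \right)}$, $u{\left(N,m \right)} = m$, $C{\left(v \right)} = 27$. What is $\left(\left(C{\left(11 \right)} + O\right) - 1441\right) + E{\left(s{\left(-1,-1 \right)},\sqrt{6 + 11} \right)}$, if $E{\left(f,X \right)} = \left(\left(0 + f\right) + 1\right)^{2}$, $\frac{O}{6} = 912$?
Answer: $4094$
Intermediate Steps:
$O = 5472$ ($O = 6 \cdot 912 = 5472$)
$s{\left(B,D \right)} = 4 - D$
$E{\left(f,X \right)} = \left(1 + f\right)^{2}$ ($E{\left(f,X \right)} = \left(f + 1\right)^{2} = \left(1 + f\right)^{2}$)
$\left(\left(C{\left(11 \right)} + O\right) - 1441\right) + E{\left(s{\left(-1,-1 \right)},\sqrt{6 + 11} \right)} = \left(\left(27 + 5472\right) - 1441\right) + \left(1 + \left(4 - -1\right)\right)^{2} = \left(5499 - 1441\right) + \left(1 + \left(4 + 1\right)\right)^{2} = 4058 + \left(1 + 5\right)^{2} = 4058 + 6^{2} = 4058 + 36 = 4094$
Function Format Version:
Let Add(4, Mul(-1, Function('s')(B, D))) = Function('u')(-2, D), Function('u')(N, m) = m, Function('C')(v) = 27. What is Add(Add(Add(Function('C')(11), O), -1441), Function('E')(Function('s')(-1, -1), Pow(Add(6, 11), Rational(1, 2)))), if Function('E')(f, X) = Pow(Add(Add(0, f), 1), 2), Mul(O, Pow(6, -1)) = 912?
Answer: 4094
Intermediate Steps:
O = 5472 (O = Mul(6, 912) = 5472)
Function('s')(B, D) = Add(4, Mul(-1, D))
Function('E')(f, X) = Pow(Add(1, f), 2) (Function('E')(f, X) = Pow(Add(f, 1), 2) = Pow(Add(1, f), 2))
Add(Add(Add(Function('C')(11), O), -1441), Function('E')(Function('s')(-1, -1), Pow(Add(6, 11), Rational(1, 2)))) = Add(Add(Add(27, 5472), -1441), Pow(Add(1, Add(4, Mul(-1, -1))), 2)) = Add(Add(5499, -1441), Pow(Add(1, Add(4, 1)), 2)) = Add(4058, Pow(Add(1, 5), 2)) = Add(4058, Pow(6, 2)) = Add(4058, 36) = 4094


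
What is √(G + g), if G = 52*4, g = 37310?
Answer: 13*√222 ≈ 193.70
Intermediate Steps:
G = 208
√(G + g) = √(208 + 37310) = √37518 = 13*√222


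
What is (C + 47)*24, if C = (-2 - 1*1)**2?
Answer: 1344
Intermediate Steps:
C = 9 (C = (-2 - 1)**2 = (-3)**2 = 9)
(C + 47)*24 = (9 + 47)*24 = 56*24 = 1344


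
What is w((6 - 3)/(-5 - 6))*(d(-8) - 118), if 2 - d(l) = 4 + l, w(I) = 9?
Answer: -1008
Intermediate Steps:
d(l) = -2 - l (d(l) = 2 - (4 + l) = 2 + (-4 - l) = -2 - l)
w((6 - 3)/(-5 - 6))*(d(-8) - 118) = 9*((-2 - 1*(-8)) - 118) = 9*((-2 + 8) - 118) = 9*(6 - 118) = 9*(-112) = -1008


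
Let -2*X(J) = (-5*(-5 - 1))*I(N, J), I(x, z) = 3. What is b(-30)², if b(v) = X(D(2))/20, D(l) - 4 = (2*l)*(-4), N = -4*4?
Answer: 81/16 ≈ 5.0625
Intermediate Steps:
N = -16
D(l) = 4 - 8*l (D(l) = 4 + (2*l)*(-4) = 4 - 8*l)
X(J) = -45 (X(J) = -(-5*(-5 - 1))*3/2 = -(-5*(-6))*3/2 = -15*3 = -½*90 = -45)
b(v) = -9/4 (b(v) = -45/20 = -45*1/20 = -9/4)
b(-30)² = (-9/4)² = 81/16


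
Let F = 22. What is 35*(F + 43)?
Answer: 2275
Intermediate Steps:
35*(F + 43) = 35*(22 + 43) = 35*65 = 2275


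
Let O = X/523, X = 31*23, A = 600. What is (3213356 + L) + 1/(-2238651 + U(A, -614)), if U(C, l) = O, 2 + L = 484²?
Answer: 4036509227113077/1170813760 ≈ 3.4476e+6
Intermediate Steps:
X = 713
L = 234254 (L = -2 + 484² = -2 + 234256 = 234254)
O = 713/523 ≈ 1.3633
U(C, l) = 713/523
(3213356 + L) + 1/(-2238651 + U(A, -614)) = (3213356 + 234254) + 1/(-2238651 + 713/523) = 3447610 + 1/(-1170813760/523) = 3447610 - 523/1170813760 = 4036509227113077/1170813760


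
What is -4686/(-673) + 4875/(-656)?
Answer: -206859/441488 ≈ -0.46855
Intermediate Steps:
-4686/(-673) + 4875/(-656) = -4686*(-1/673) + 4875*(-1/656) = 4686/673 - 4875/656 = -206859/441488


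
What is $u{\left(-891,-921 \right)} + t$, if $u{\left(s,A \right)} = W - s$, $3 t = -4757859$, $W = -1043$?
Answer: $-1586105$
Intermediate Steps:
$t = -1585953$ ($t = \frac{1}{3} \left(-4757859\right) = -1585953$)
$u{\left(s,A \right)} = -1043 - s$
$u{\left(-891,-921 \right)} + t = \left(-1043 - -891\right) - 1585953 = \left(-1043 + 891\right) - 1585953 = -152 - 1585953 = -1586105$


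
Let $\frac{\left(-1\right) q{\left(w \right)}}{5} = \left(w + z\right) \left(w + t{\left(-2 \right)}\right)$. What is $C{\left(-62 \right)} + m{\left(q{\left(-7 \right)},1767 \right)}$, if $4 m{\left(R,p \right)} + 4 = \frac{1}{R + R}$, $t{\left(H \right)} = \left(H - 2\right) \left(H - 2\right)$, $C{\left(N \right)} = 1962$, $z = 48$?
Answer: $\frac{28944359}{14760} \approx 1961.0$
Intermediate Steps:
$t{\left(H \right)} = \left(-2 + H\right)^{2}$ ($t{\left(H \right)} = \left(-2 + H\right) \left(-2 + H\right) = \left(-2 + H\right)^{2}$)
$q{\left(w \right)} = - 5 \left(16 + w\right) \left(48 + w\right)$ ($q{\left(w \right)} = - 5 \left(w + 48\right) \left(w + \left(-2 - 2\right)^{2}\right) = - 5 \left(48 + w\right) \left(w + \left(-4\right)^{2}\right) = - 5 \left(48 + w\right) \left(w + 16\right) = - 5 \left(48 + w\right) \left(16 + w\right) = - 5 \left(16 + w\right) \left(48 + w\right)$)
$m{\left(R,p \right)} = -1 + \frac{1}{8 R}$ ($m{\left(R,p \right)} = -1 + \frac{1}{4 \left(R + R\right)} = -1 + \frac{1}{4 \cdot 2 R} = -1 + \frac{\frac{1}{2} \frac{1}{R}}{4} = -1 + \frac{1}{8 R}$)
$C{\left(-62 \right)} + m{\left(q{\left(-7 \right)},1767 \right)} = 1962 + \frac{\frac{1}{8} - \left(-3840 - -2240 - 5 \left(-7\right)^{2}\right)}{-3840 - -2240 - 5 \left(-7\right)^{2}} = 1962 + \frac{\frac{1}{8} - \left(-3840 + 2240 - 245\right)}{-3840 + 2240 - 245} = 1962 + \frac{\frac{1}{8} - -1845}{-1845} = 1962 - \frac{\frac{1}{8} + 1845}{1845} = 1962 - \frac{14761}{14760} = \frac{28944359}{14760}$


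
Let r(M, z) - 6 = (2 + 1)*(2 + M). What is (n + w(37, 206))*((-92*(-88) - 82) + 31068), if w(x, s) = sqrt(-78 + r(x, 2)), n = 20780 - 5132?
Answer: 611555136 + 117246*sqrt(5) ≈ 6.1182e+8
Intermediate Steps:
r(M, z) = 12 + 3*M (r(M, z) = 6 + (2 + 1)*(2 + M) = 6 + 3*(2 + M) = 6 + (6 + 3*M) = 12 + 3*M)
n = 15648
w(x, s) = sqrt(-66 + 3*x) (w(x, s) = sqrt(-78 + (12 + 3*x)) = sqrt(-66 + 3*x))
(n + w(37, 206))*((-92*(-88) - 82) + 31068) = (15648 + sqrt(-66 + 3*37))*((-92*(-88) - 82) + 31068) = (15648 + sqrt(-66 + 111))*((8096 - 82) + 31068) = (15648 + sqrt(45))*(8014 + 31068) = (15648 + 3*sqrt(5))*39082 = 611555136 + 117246*sqrt(5)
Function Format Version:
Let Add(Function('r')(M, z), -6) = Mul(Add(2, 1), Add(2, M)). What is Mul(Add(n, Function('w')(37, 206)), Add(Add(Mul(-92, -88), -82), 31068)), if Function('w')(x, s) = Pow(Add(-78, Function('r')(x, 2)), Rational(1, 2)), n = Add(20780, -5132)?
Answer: Add(611555136, Mul(117246, Pow(5, Rational(1, 2)))) ≈ 6.1182e+8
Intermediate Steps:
Function('r')(M, z) = Add(12, Mul(3, M)) (Function('r')(M, z) = Add(6, Mul(Add(2, 1), Add(2, M))) = Add(6, Mul(3, Add(2, M))) = Add(6, Add(6, Mul(3, M))) = Add(12, Mul(3, M)))
n = 15648
Function('w')(x, s) = Pow(Add(-66, Mul(3, x)), Rational(1, 2)) (Function('w')(x, s) = Pow(Add(-78, Add(12, Mul(3, x))), Rational(1, 2)) = Pow(Add(-66, Mul(3, x)), Rational(1, 2)))
Mul(Add(n, Function('w')(37, 206)), Add(Add(Mul(-92, -88), -82), 31068)) = Mul(Add(15648, Pow(Add(-66, Mul(3, 37)), Rational(1, 2))), Add(Add(Mul(-92, -88), -82), 31068)) = Mul(Add(15648, Pow(Add(-66, 111), Rational(1, 2))), Add(Add(8096, -82), 31068)) = Mul(Add(15648, Pow(45, Rational(1, 2))), Add(8014, 31068)) = Mul(Add(15648, Mul(3, Pow(5, Rational(1, 2)))), 39082) = Add(611555136, Mul(117246, Pow(5, Rational(1, 2))))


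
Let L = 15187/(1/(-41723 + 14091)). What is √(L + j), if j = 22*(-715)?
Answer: I*√419662914 ≈ 20486.0*I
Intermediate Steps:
j = -15730
L = -419647184 (L = 15187/(1/(-27632)) = 15187/(-1/27632) = 15187*(-27632) = -419647184)
√(L + j) = √(-419647184 - 15730) = √(-419662914) = I*√419662914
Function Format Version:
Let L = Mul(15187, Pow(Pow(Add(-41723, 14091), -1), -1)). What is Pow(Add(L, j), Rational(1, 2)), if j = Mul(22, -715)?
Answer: Mul(I, Pow(419662914, Rational(1, 2))) ≈ Mul(20486., I)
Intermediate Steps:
j = -15730
L = -419647184 (L = Mul(15187, Pow(Pow(-27632, -1), -1)) = Mul(15187, Pow(Rational(-1, 27632), -1)) = Mul(15187, -27632) = -419647184)
Pow(Add(L, j), Rational(1, 2)) = Pow(Add(-419647184, -15730), Rational(1, 2)) = Pow(-419662914, Rational(1, 2)) = Mul(I, Pow(419662914, Rational(1, 2)))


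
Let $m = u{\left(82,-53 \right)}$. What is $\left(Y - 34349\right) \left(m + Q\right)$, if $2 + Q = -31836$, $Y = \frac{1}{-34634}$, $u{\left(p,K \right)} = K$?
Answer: $\frac{37938913427897}{34634} \approx 1.0954 \cdot 10^{9}$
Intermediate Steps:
$m = -53$
$Y = - \frac{1}{34634} \approx -2.8873 \cdot 10^{-5}$
$Q = -31838$ ($Q = -2 - 31836 = -31838$)
$\left(Y - 34349\right) \left(m + Q\right) = \left(- \frac{1}{34634} - 34349\right) \left(-53 - 31838\right) = \left(- \frac{1189643267}{34634}\right) \left(-31891\right) = \frac{37938913427897}{34634}$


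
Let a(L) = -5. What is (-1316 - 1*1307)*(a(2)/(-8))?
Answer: -13115/8 ≈ -1639.4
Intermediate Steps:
(-1316 - 1*1307)*(a(2)/(-8)) = (-1316 - 1*1307)*(-5/(-8)) = (-1316 - 1307)*(-5*(-1/8)) = -2623*5/8 = -13115/8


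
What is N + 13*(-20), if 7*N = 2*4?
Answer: -1812/7 ≈ -258.86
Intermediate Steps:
N = 8/7 (N = (2*4)/7 = (⅐)*8 = 8/7 ≈ 1.1429)
N + 13*(-20) = 8/7 + 13*(-20) = 8/7 - 260 = -1812/7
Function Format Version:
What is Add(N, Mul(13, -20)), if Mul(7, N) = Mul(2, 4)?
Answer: Rational(-1812, 7) ≈ -258.86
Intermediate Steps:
N = Rational(8, 7) (N = Mul(Rational(1, 7), Mul(2, 4)) = Mul(Rational(1, 7), 8) = Rational(8, 7) ≈ 1.1429)
Add(N, Mul(13, -20)) = Add(Rational(8, 7), Mul(13, -20)) = Add(Rational(8, 7), -260) = Rational(-1812, 7)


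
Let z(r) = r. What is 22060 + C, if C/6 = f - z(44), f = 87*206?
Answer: 129328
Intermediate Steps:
f = 17922
C = 107268 (C = 6*(17922 - 1*44) = 6*(17922 - 44) = 6*17878 = 107268)
22060 + C = 22060 + 107268 = 129328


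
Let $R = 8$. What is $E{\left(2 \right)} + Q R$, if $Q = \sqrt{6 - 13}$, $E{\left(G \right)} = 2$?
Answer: $2 + 8 i \sqrt{7} \approx 2.0 + 21.166 i$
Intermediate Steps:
$Q = i \sqrt{7}$ ($Q = \sqrt{-7} = i \sqrt{7} \approx 2.6458 i$)
$E{\left(2 \right)} + Q R = 2 + i \sqrt{7} \cdot 8 = 2 + 8 i \sqrt{7}$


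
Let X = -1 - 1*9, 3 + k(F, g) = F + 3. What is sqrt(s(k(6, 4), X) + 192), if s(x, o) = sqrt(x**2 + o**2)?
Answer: sqrt(192 + 2*sqrt(34)) ≈ 14.271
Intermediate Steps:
k(F, g) = F (k(F, g) = -3 + (F + 3) = -3 + (3 + F) = F)
X = -10 (X = -1 - 9 = -10)
s(x, o) = sqrt(o**2 + x**2)
sqrt(s(k(6, 4), X) + 192) = sqrt(sqrt((-10)**2 + 6**2) + 192) = sqrt(sqrt(100 + 36) + 192) = sqrt(sqrt(136) + 192) = sqrt(2*sqrt(34) + 192) = sqrt(192 + 2*sqrt(34))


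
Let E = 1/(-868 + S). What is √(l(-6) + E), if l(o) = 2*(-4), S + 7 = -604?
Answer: I*√17501007/1479 ≈ 2.8285*I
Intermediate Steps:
S = -611 (S = -7 - 604 = -611)
l(o) = -8
E = -1/1479 (E = 1/(-868 - 611) = 1/(-1479) = -1/1479 ≈ -0.00067613)
√(l(-6) + E) = √(-8 - 1/1479) = √(-11833/1479) = I*√17501007/1479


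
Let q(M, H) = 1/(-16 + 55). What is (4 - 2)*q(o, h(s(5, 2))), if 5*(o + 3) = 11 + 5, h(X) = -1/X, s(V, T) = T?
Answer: 2/39 ≈ 0.051282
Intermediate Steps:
o = 1/5 (o = -3 + (11 + 5)/5 = -3 + (1/5)*16 = -3 + 16/5 = 1/5 ≈ 0.20000)
q(M, H) = 1/39
(4 - 2)*q(o, h(s(5, 2))) = (4 - 2)*(1/39) = 2*(1/39) = 2/39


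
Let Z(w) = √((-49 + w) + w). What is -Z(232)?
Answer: -√415 ≈ -20.372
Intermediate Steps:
Z(w) = √(-49 + 2*w)
-Z(232) = -√(-49 + 2*232) = -√(-49 + 464) = -√415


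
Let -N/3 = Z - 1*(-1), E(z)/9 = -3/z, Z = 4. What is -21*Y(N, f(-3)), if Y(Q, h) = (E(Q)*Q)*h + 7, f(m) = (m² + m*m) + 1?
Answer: 10626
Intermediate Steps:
E(z) = -27/z (E(z) = 9*(-3/z) = -27/z)
N = -15 (N = -3*(4 - 1*(-1)) = -3*(4 + 1) = -3*5 = -15)
f(m) = 1 + 2*m² (f(m) = (m² + m²) + 1 = 2*m² + 1 = 1 + 2*m²)
Y(Q, h) = 7 - 27*h (Y(Q, h) = ((-27/Q)*Q)*h + 7 = -27*h + 7 = 7 - 27*h)
-21*Y(N, f(-3)) = -21*(7 - 27*(1 + 2*(-3)²)) = -21*(7 - 27*(1 + 2*9)) = -21*(7 - 27*(1 + 18)) = -21*(7 - 27*19) = -21*(7 - 513) = -21*(-506) = 10626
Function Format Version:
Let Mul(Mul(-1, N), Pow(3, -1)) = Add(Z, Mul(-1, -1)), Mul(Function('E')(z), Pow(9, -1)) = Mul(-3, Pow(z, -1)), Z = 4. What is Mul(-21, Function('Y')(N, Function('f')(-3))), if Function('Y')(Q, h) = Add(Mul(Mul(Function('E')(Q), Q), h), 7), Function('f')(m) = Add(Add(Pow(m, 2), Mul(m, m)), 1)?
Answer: 10626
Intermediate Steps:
Function('E')(z) = Mul(-27, Pow(z, -1)) (Function('E')(z) = Mul(9, Mul(-3, Pow(z, -1))) = Mul(-27, Pow(z, -1)))
N = -15 (N = Mul(-3, Add(4, Mul(-1, -1))) = Mul(-3, Add(4, 1)) = Mul(-3, 5) = -15)
Function('f')(m) = Add(1, Mul(2, Pow(m, 2))) (Function('f')(m) = Add(Add(Pow(m, 2), Pow(m, 2)), 1) = Add(Mul(2, Pow(m, 2)), 1) = Add(1, Mul(2, Pow(m, 2))))
Function('Y')(Q, h) = Add(7, Mul(-27, h)) (Function('Y')(Q, h) = Add(Mul(Mul(Mul(-27, Pow(Q, -1)), Q), h), 7) = Add(Mul(-27, h), 7) = Add(7, Mul(-27, h)))
Mul(-21, Function('Y')(N, Function('f')(-3))) = Mul(-21, Add(7, Mul(-27, Add(1, Mul(2, Pow(-3, 2)))))) = Mul(-21, Add(7, Mul(-27, Add(1, Mul(2, 9))))) = Mul(-21, Add(7, Mul(-27, Add(1, 18)))) = Mul(-21, Add(7, Mul(-27, 19))) = Mul(-21, Add(7, -513)) = Mul(-21, -506) = 10626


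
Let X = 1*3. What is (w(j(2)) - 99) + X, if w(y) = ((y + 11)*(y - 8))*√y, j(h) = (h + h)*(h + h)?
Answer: 768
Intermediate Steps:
X = 3
j(h) = 4*h² (j(h) = (2*h)*(2*h) = 4*h²)
w(y) = √y*(-8 + y)*(11 + y) (w(y) = ((11 + y)*(-8 + y))*√y = ((-8 + y)*(11 + y))*√y = √y*(-8 + y)*(11 + y))
(w(j(2)) - 99) + X = (√(4*2²)*(-88 + (4*2²)² + 3*(4*2²)) - 99) + 3 = (√(4*4)*(-88 + (4*4)² + 3*(4*4)) - 99) + 3 = (√16*(-88 + 16² + 3*16) - 99) + 3 = (4*(-88 + 256 + 48) - 99) + 3 = (4*216 - 99) + 3 = (864 - 99) + 3 = 765 + 3 = 768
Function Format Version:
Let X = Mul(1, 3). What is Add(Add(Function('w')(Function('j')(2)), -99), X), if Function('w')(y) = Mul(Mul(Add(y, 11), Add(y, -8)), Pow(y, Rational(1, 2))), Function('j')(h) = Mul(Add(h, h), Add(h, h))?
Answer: 768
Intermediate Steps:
X = 3
Function('j')(h) = Mul(4, Pow(h, 2)) (Function('j')(h) = Mul(Mul(2, h), Mul(2, h)) = Mul(4, Pow(h, 2)))
Function('w')(y) = Mul(Pow(y, Rational(1, 2)), Add(-8, y), Add(11, y)) (Function('w')(y) = Mul(Mul(Add(11, y), Add(-8, y)), Pow(y, Rational(1, 2))) = Mul(Mul(Add(-8, y), Add(11, y)), Pow(y, Rational(1, 2))) = Mul(Pow(y, Rational(1, 2)), Add(-8, y), Add(11, y)))
Add(Add(Function('w')(Function('j')(2)), -99), X) = Add(Add(Mul(Pow(Mul(4, Pow(2, 2)), Rational(1, 2)), Add(-88, Pow(Mul(4, Pow(2, 2)), 2), Mul(3, Mul(4, Pow(2, 2))))), -99), 3) = Add(Add(Mul(Pow(Mul(4, 4), Rational(1, 2)), Add(-88, Pow(Mul(4, 4), 2), Mul(3, Mul(4, 4)))), -99), 3) = Add(Add(Mul(Pow(16, Rational(1, 2)), Add(-88, Pow(16, 2), Mul(3, 16))), -99), 3) = Add(Add(Mul(4, Add(-88, 256, 48)), -99), 3) = Add(Add(Mul(4, 216), -99), 3) = Add(Add(864, -99), 3) = Add(765, 3) = 768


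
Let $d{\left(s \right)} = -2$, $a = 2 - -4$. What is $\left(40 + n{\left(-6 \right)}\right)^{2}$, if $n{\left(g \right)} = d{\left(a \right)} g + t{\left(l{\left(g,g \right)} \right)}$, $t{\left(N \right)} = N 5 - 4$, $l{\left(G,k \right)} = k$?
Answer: $324$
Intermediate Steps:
$a = 6$ ($a = 2 + 4 = 6$)
$t{\left(N \right)} = -4 + 5 N$ ($t{\left(N \right)} = 5 N - 4 = -4 + 5 N$)
$n{\left(g \right)} = -4 + 3 g$ ($n{\left(g \right)} = - 2 g + \left(-4 + 5 g\right) = -4 + 3 g$)
$\left(40 + n{\left(-6 \right)}\right)^{2} = \left(40 + \left(-4 + 3 \left(-6\right)\right)\right)^{2} = \left(40 - 22\right)^{2} = 18^{2} = 324$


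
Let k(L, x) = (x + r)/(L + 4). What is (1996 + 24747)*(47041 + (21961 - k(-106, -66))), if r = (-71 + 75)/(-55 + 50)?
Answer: 470552257849/255 ≈ 1.8453e+9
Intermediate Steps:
r = -⅘ (r = 4/(-5) = 4*(-⅕) = -⅘ ≈ -0.80000)
k(L, x) = (-⅘ + x)/(4 + L) (k(L, x) = (x - ⅘)/(L + 4) = (-⅘ + x)/(4 + L))
(1996 + 24747)*(47041 + (21961 - k(-106, -66))) = (1996 + 24747)*(47041 + (21961 - (-⅘ - 66)/(4 - 106))) = 26743*(47041 + (21961 - (-334)/((-102)*5))) = 26743*(47041 + (21961 - (-1)*(-334)/(102*5))) = 26743*(47041 + (21961 - 1*167/255)) = 26743*(47041 + (21961 - 167/255)) = 26743*(47041 + 5599888/255) = 26743*(17595343/255) = 470552257849/255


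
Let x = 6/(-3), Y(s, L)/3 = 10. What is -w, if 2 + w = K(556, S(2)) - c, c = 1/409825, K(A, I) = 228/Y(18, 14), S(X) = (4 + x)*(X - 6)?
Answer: -2295019/409825 ≈ -5.6000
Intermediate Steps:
Y(s, L) = 30 (Y(s, L) = 3*10 = 30)
x = -2 (x = 6*(-⅓) = -2)
S(X) = -12 + 2*X (S(X) = (4 - 2)*(X - 6) = 2*(-6 + X) = -12 + 2*X)
K(A, I) = 38/5 (K(A, I) = 228/30 = 228*(1/30) = 38/5)
c = 1/409825 ≈ 2.4401e-6
w = 2295019/409825 (w = -2 + (38/5 - 1*1/409825) = -2 + (38/5 - 1/409825) = -2 + 3114669/409825 = 2295019/409825 ≈ 5.6000)
-w = -1*2295019/409825 = -2295019/409825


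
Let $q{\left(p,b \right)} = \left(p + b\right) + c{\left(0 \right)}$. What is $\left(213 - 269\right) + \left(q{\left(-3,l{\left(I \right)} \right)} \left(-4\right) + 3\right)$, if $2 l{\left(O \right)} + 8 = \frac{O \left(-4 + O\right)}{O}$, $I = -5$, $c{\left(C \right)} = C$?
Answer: $-7$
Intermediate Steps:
$l{\left(O \right)} = -6 + \frac{O}{2}$ ($l{\left(O \right)} = -4 + \frac{O \left(-4 + O\right) \frac{1}{O}}{2} = -4 + \frac{-4 + O}{2} = -4 + \left(-2 + \frac{O}{2}\right) = -6 + \frac{O}{2}$)
$q{\left(p,b \right)} = b + p$ ($q{\left(p,b \right)} = \left(p + b\right) + 0 = \left(b + p\right) + 0 = b + p$)
$\left(213 - 269\right) + \left(q{\left(-3,l{\left(I \right)} \right)} \left(-4\right) + 3\right) = \left(213 - 269\right) + \left(\left(\left(-6 + \frac{1}{2} \left(-5\right)\right) - 3\right) \left(-4\right) + 3\right) = -56 + \left(\left(\left(-6 - \frac{5}{2}\right) - 3\right) \left(-4\right) + 3\right) = -56 + \left(\left(- \frac{17}{2} - 3\right) \left(-4\right) + 3\right) = -56 + \left(\left(- \frac{23}{2}\right) \left(-4\right) + 3\right) = -56 + \left(46 + 3\right) = -56 + 49 = -7$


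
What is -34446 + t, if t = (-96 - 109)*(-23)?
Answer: -29731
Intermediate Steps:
t = 4715 (t = -205*(-23) = 4715)
-34446 + t = -34446 + 4715 = -29731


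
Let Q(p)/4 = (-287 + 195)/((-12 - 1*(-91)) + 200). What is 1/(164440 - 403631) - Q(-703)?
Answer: 88022009/66734289 ≈ 1.3190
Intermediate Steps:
Q(p) = -368/279 (Q(p) = 4*((-287 + 195)/((-12 - 1*(-91)) + 200)) = 4*(-92/((-12 + 91) + 200)) = 4*(-92/(79 + 200)) = 4*(-92/279) = -368/279)
1/(164440 - 403631) - Q(-703) = 1/(164440 - 403631) - 1*(-368/279) = 1/(-239191) + 368/279 = -1/239191 + 368/279 = 88022009/66734289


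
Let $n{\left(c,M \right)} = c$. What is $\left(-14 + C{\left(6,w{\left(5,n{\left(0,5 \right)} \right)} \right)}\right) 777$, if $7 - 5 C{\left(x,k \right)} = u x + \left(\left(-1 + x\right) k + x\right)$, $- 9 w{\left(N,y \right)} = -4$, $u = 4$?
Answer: $- \frac{221963}{15} \approx -14798.0$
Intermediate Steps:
$w{\left(N,y \right)} = \frac{4}{9}$ ($w{\left(N,y \right)} = \left(- \frac{1}{9}\right) \left(-4\right) = \frac{4}{9}$)
$C{\left(x,k \right)} = \frac{7}{5} - x - \frac{k \left(-1 + x\right)}{5}$ ($C{\left(x,k \right)} = \frac{7}{5} - \frac{4 x + \left(\left(-1 + x\right) k + x\right)}{5} = \frac{7}{5} - \frac{4 x + \left(k \left(-1 + x\right) + x\right)}{5} = \frac{7}{5} - \frac{4 x + \left(x + k \left(-1 + x\right)\right)}{5} = \frac{7}{5} - \frac{5 x + k \left(-1 + x\right)}{5} = \frac{7}{5} - \left(x + \frac{k \left(-1 + x\right)}{5}\right) = \frac{7}{5} - x - \frac{k \left(-1 + x\right)}{5}$)
$\left(-14 + C{\left(6,w{\left(5,n{\left(0,5 \right)} \right)} \right)}\right) 777 = \left(-14 + \left(\frac{7}{5} - 6 + \frac{1}{5} \cdot \frac{4}{9} - \frac{4}{45} \cdot 6\right)\right) 777 = \left(-14 + \left(\frac{7}{5} - 6 + \frac{4}{45} - \frac{8}{15}\right)\right) 777 = \left(-14 - \frac{227}{45}\right) 777 = \left(- \frac{857}{45}\right) 777 = - \frac{221963}{15}$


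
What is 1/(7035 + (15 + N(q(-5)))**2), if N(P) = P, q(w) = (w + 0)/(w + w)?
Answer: 4/29101 ≈ 0.00013745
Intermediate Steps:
q(w) = 1/2 (q(w) = w/((2*w)) = w*(1/(2*w)) = 1/2)
1/(7035 + (15 + N(q(-5)))**2) = 1/(7035 + (15 + 1/2)**2) = 1/(7035 + (31/2)**2) = 1/(7035 + 961/4) = 1/(29101/4) = 4/29101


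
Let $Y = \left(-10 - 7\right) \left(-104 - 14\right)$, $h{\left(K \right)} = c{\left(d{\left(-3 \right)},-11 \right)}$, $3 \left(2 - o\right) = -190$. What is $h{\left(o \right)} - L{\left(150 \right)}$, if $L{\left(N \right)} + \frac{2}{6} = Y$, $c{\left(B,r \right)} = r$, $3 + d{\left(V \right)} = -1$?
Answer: $- \frac{6050}{3} \approx -2016.7$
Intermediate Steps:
$o = \frac{196}{3}$ ($o = 2 - - \frac{190}{3} = 2 + \frac{190}{3} = \frac{196}{3} \approx 65.333$)
$d{\left(V \right)} = -4$ ($d{\left(V \right)} = -3 - 1 = -4$)
$h{\left(K \right)} = -11$
$Y = 2006$ ($Y = \left(-10 - 7\right) \left(-118\right) = \left(-17\right) \left(-118\right) = 2006$)
$L{\left(N \right)} = \frac{6017}{3}$ ($L{\left(N \right)} = - \frac{1}{3} + 2006 = \frac{6017}{3}$)
$h{\left(o \right)} - L{\left(150 \right)} = -11 - \frac{6017}{3} = - \frac{6050}{3}$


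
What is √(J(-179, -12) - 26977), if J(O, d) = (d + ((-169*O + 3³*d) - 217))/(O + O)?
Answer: 2*I*√216757007/179 ≈ 164.5*I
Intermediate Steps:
J(O, d) = (-217 - 169*O + 28*d)/(2*O) (J(O, d) = (d + ((-169*O + 27*d) - 217))/((2*O)) = (d + (-217 - 169*O + 27*d))*(1/(2*O)) = (-217 - 169*O + 28*d)*(1/(2*O)) = (-217 - 169*O + 28*d)/(2*O))
√(J(-179, -12) - 26977) = √((½)*(-217 - 169*(-179) + 28*(-12))/(-179) - 26977) = √((½)*(-1/179)*(-217 + 30251 - 336) - 26977) = √((½)*(-1/179)*29698 - 26977) = √(-14849/179 - 26977) = √(-4843732/179) = 2*I*√216757007/179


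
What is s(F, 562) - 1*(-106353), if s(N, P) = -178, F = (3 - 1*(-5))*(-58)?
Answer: 106175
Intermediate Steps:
F = -464 (F = (3 + 5)*(-58) = 8*(-58) = -464)
s(F, 562) - 1*(-106353) = -178 - 1*(-106353) = -178 + 106353 = 106175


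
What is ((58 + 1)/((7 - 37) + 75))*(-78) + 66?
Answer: -544/15 ≈ -36.267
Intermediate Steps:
((58 + 1)/((7 - 37) + 75))*(-78) + 66 = (59/(-30 + 75))*(-78) + 66 = (59/45)*(-78) + 66 = -1534/15 + 66 = -544/15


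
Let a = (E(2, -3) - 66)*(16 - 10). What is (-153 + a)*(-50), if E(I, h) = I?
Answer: 26850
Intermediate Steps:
a = -384 (a = (2 - 66)*(16 - 10) = -64*6 = -384)
(-153 + a)*(-50) = (-153 - 384)*(-50) = -537*(-50) = 26850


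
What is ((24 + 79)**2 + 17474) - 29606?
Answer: -1523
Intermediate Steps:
((24 + 79)**2 + 17474) - 29606 = (103**2 + 17474) - 29606 = (10609 + 17474) - 29606 = 28083 - 29606 = -1523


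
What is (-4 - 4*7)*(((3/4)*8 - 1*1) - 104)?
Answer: 3168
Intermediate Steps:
(-4 - 4*7)*(((3/4)*8 - 1*1) - 104) = (-4 - 28)*(((3*(1/4))*8 - 1) - 104) = -32*(((3/4)*8 - 1) - 104) = -32*((6 - 1) - 104) = -32*(5 - 104) = -32*(-99) = 3168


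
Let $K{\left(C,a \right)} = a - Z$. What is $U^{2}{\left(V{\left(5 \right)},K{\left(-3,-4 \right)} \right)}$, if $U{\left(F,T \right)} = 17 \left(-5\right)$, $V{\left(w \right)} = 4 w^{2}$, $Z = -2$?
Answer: $7225$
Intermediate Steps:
$K{\left(C,a \right)} = 2 + a$ ($K{\left(C,a \right)} = a - -2 = a + 2 = 2 + a$)
$U{\left(F,T \right)} = -85$
$U^{2}{\left(V{\left(5 \right)},K{\left(-3,-4 \right)} \right)} = \left(-85\right)^{2} = 7225$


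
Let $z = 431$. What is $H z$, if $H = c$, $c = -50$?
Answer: $-21550$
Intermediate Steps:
$H = -50$
$H z = \left(-50\right) 431 = -21550$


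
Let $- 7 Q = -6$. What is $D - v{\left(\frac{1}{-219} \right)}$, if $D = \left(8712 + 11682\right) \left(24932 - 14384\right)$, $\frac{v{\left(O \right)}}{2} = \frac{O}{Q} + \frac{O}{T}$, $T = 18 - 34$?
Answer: $\frac{1130649233525}{5256} \approx 2.1512 \cdot 10^{8}$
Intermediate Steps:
$Q = \frac{6}{7}$ ($Q = \left(- \frac{1}{7}\right) \left(-6\right) = \frac{6}{7} \approx 0.85714$)
$T = -16$ ($T = 18 - 34 = -16$)
$v{\left(O \right)} = \frac{53 O}{24}$ ($v{\left(O \right)} = 2 \left(\frac{O}{\frac{6}{7}} + \frac{O}{-16}\right) = 2 \left(O \frac{7}{6} + O \left(- \frac{1}{16}\right)\right) = 2 \left(\frac{7 O}{6} - \frac{O}{16}\right) = 2 \frac{53 O}{48} = \frac{53 O}{24}$)
$D = 215115912$ ($D = 20394 \cdot 10548 = 215115912$)
$D - v{\left(\frac{1}{-219} \right)} = 215115912 - \frac{53}{24 \left(-219\right)} = 215115912 - \frac{53}{24} \left(- \frac{1}{219}\right) = 215115912 - - \frac{53}{5256} = 215115912 + \frac{53}{5256} = \frac{1130649233525}{5256}$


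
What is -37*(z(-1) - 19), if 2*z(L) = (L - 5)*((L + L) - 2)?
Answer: 259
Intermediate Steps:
z(L) = (-5 + L)*(-2 + 2*L)/2 (z(L) = ((L - 5)*((L + L) - 2))/2 = ((-5 + L)*(2*L - 2))/2 = ((-5 + L)*(-2 + 2*L))/2 = (-5 + L)*(-2 + 2*L)/2)
-37*(z(-1) - 19) = -37*((5 + (-1)² - 6*(-1)) - 19) = -37*((5 + 1 + 6) - 19) = -37*(12 - 19) = -37*(-7) = 259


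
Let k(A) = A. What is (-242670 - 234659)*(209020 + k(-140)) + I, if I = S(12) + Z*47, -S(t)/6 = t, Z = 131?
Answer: -99704475435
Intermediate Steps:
S(t) = -6*t
I = 6085 (I = -6*12 + 131*47 = -72 + 6157 = 6085)
(-242670 - 234659)*(209020 + k(-140)) + I = (-242670 - 234659)*(209020 - 140) + 6085 = -477329*208880 + 6085 = -99704481520 + 6085 = -99704475435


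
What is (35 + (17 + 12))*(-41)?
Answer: -2624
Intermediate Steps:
(35 + (17 + 12))*(-41) = (35 + 29)*(-41) = 64*(-41) = -2624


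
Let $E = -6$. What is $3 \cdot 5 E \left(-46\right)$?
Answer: $4140$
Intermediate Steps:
$3 \cdot 5 E \left(-46\right) = 3 \cdot 5 \left(-6\right) \left(-46\right) = 15 \left(-6\right) \left(-46\right) = \left(-90\right) \left(-46\right) = 4140$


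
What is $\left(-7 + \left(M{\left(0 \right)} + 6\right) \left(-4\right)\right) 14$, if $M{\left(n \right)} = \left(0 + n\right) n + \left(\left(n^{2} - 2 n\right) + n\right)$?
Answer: $-434$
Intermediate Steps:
$M{\left(n \right)} = - n + 2 n^{2}$ ($M{\left(n \right)} = n n + \left(n^{2} - n\right) = n^{2} + \left(n^{2} - n\right) = - n + 2 n^{2}$)
$\left(-7 + \left(M{\left(0 \right)} + 6\right) \left(-4\right)\right) 14 = \left(-7 + \left(0 \left(-1 + 2 \cdot 0\right) + 6\right) \left(-4\right)\right) 14 = \left(-7 + \left(0 \left(-1 + 0\right) + 6\right) \left(-4\right)\right) 14 = \left(-7 + \left(0 \left(-1\right) + 6\right) \left(-4\right)\right) 14 = \left(-7 + \left(0 + 6\right) \left(-4\right)\right) 14 = \left(-7 + 6 \left(-4\right)\right) 14 = \left(-7 - 24\right) 14 = \left(-31\right) 14 = -434$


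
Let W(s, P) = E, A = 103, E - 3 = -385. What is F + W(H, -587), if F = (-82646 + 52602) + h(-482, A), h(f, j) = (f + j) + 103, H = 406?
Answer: -30702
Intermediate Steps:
E = -382 (E = 3 - 385 = -382)
W(s, P) = -382
h(f, j) = 103 + f + j
F = -30320 (F = (-82646 + 52602) + (103 - 482 + 103) = -30044 - 276 = -30320)
F + W(H, -587) = -30320 - 382 = -30702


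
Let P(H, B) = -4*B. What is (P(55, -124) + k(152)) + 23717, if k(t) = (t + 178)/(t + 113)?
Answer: 1283355/53 ≈ 24214.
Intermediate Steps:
k(t) = (178 + t)/(113 + t)
(P(55, -124) + k(152)) + 23717 = (-4*(-124) + (178 + 152)/(113 + 152)) + 23717 = (496 + 330/265) + 23717 = (496 + (1/265)*330) + 23717 = (496 + 66/53) + 23717 = 26354/53 + 23717 = 1283355/53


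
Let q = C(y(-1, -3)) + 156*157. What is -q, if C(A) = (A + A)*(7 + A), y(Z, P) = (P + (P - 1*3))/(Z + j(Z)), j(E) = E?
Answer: -49191/2 ≈ -24596.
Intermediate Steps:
y(Z, P) = (-3 + 2*P)/(2*Z) (y(Z, P) = (P + (P - 1*3))/(Z + Z) = (P + (P - 3))/((2*Z)) = (P + (-3 + P))*(1/(2*Z)) = (-3 + 2*P)*(1/(2*Z)) = (-3 + 2*P)/(2*Z))
C(A) = 2*A*(7 + A) (C(A) = (2*A)*(7 + A) = 2*A*(7 + A))
q = 49191/2 (q = 2*((-3/2 - 3)/(-1))*(7 + (-3/2 - 3)/(-1)) + 156*157 = 2*(-1*(-9/2))*(7 - 1*(-9/2)) + 24492 = 2*(9/2)*(7 + 9/2) + 24492 = 2*(9/2)*(23/2) + 24492 = 207/2 + 24492 = 49191/2 ≈ 24596.)
-q = -1*49191/2 = -49191/2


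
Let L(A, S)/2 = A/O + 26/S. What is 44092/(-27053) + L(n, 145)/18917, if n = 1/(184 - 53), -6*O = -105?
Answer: -22180653237172/13609276255393 ≈ -1.6298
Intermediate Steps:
O = 35/2 (O = -1/6*(-105) = 35/2 ≈ 17.500)
n = 1/131 ≈ 0.0076336
L(A, S) = 52/S + 4*A/35 (L(A, S) = 2*(A/(35/2) + 26/S) = 2*(A*(2/35) + 26/S) = 2*(2*A/35 + 26/S) = 2*(26/S + 2*A/35) = 52/S + 4*A/35)
44092/(-27053) + L(n, 145)/18917 = 44092/(-27053) + (52/145 + (4/35)*(1/131))/18917 = 44092*(-1/27053) + (52*(1/145) + 4/4585)*(1/18917) = -44092/27053 + (52/145 + 4/4585)*(1/18917) = -44092/27053 + (9560/26593)*(1/18917) = -44092/27053 + 9560/503059781 = -22180653237172/13609276255393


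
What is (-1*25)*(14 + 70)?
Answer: -2100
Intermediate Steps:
(-1*25)*(14 + 70) = -25*84 = -2100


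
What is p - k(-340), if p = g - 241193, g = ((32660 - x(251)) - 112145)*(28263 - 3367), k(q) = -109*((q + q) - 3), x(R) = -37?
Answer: -1978253048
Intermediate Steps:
k(q) = 327 - 218*q (k(q) = -109*(2*q - 3) = -109*(-3 + 2*q) = 327 - 218*q)
g = -1977937408 (g = ((32660 - 1*(-37)) - 112145)*(28263 - 3367) = ((32660 + 37) - 112145)*24896 = (32697 - 112145)*24896 = -79448*24896 = -1977937408)
p = -1978178601 (p = -1977937408 - 241193 = -1978178601)
p - k(-340) = -1978178601 - (327 - 218*(-340)) = -1978178601 - (327 + 74120) = -1978178601 - 1*74447 = -1978178601 - 74447 = -1978253048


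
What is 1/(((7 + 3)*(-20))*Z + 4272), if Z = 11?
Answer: 1/2072 ≈ 0.00048263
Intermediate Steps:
1/(((7 + 3)*(-20))*Z + 4272) = 1/(((7 + 3)*(-20))*11 + 4272) = 1/((10*(-20))*11 + 4272) = 1/(-200*11 + 4272) = 1/(-2200 + 4272) = 1/2072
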